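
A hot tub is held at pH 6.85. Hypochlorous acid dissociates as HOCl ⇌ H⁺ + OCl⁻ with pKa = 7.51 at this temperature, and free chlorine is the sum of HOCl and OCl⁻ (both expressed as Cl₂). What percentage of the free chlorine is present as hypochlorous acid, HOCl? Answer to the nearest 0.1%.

82.0%

[OCl⁻]/[HOCl] = 10^(pH − pKa) = 10^(6.85 − 7.51) = 10^-0.66 = 0.2188.
Fraction as HOCl = 1 / (1 + 0.2188) = 0.8205.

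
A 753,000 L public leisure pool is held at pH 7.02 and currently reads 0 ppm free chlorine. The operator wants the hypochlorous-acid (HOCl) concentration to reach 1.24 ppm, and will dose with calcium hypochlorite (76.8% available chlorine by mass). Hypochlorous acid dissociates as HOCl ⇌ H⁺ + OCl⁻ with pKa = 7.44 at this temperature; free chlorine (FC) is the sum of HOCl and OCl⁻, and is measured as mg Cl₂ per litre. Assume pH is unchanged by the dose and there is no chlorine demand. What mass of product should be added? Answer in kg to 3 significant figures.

[OCl⁻]/[HOCl] = 10^(pH − pKa) = 10^(7.02 − 7.44) = 0.3802; fraction as HOCl = 1/(1 + 0.3802) = 0.7245.
Free chlorine required for 1.24 ppm HOCl: 1.24 / 0.7245 = 1.711 ppm.
FC to add: 1.711 − 0 = 1.711 mg/L as Cl₂.
Cl₂ equivalent: 1.711 mg/L × 753,000 L = 1289 g.
Product at 76.8% available Cl: 1289 / 0.768 = 1678 g.

1.68 kg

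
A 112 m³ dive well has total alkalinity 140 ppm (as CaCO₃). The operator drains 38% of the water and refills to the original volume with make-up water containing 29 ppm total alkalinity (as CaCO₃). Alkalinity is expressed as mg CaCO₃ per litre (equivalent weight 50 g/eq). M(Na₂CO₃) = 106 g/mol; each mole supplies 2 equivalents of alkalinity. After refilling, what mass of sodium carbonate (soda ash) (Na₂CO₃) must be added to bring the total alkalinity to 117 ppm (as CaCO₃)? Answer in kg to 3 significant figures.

2.28 kg

Volume: 112 m³ = 112,000 L.
After draining 38% and refilling: 140 × 0.62 + 29 × 0.38 = 97.82 ppm.
Deficit to target: 117 − 97.82 = 19.18 mg/L.
As CaCO₃: 19.18 mg/L × 112,000 L = 2148 g; ÷ 50 g/eq ÷ 2 = 21.48 mol Na₂CO₃.
Mass: 21.48 × 106 = 2277 g.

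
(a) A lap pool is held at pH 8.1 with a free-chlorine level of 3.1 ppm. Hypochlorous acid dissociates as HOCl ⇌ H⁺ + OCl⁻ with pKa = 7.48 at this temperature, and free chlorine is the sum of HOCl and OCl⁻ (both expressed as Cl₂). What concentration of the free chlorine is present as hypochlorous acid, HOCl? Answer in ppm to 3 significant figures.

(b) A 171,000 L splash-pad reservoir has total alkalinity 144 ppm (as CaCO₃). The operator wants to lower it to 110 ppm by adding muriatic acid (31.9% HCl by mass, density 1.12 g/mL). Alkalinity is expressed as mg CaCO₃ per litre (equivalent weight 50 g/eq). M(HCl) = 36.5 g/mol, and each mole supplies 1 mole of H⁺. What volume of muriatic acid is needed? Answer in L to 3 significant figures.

(a) [OCl⁻]/[HOCl] = 10^(pH − pKa) = 10^(8.1 − 7.48) = 10^0.62 = 4.169.
(a) Fraction as HOCl = 1 / (1 + 4.169) = 0.1935.
(a) HOCl = 0.1935 × 3.1 ppm = 0.5998 ppm.

(b) Alkalinity to neutralize: (144 − 110) = 34 mg/L as CaCO₃ × 171,000 L = 5814 g as CaCO₃.
(b) Equivalents of H⁺ required: 5814 ÷ 50 g/eq = 116.3 eq = 116.3 mol HCl.
(b) Mass of HCl: 116.3 × 36.5 = 4244 g.
(b) Mass of 31.9% solution: 4244 / 0.319 = 13,300 g.
(b) Volume: 13,300 g ÷ 1.12 g/mL = 11,880 mL.

(a) 0.600 ppm; (b) 11.9 L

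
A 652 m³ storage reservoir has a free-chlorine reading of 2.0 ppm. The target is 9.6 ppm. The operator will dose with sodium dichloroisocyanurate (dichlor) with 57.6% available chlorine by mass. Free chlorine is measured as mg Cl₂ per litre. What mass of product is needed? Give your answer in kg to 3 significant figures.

8.60 kg

Volume: 652 m³ = 652,000 L.
Chlorine deficit: 9.6 − 2.0 = 7.6 ppm = 7.6 mg/L as Cl₂.
Cl₂ equivalent needed: 7.6 mg/L × 652,000 L = 4,955,000 mg = 4955 g.
Product at 57.6% available chlorine: 4955 / 0.576 = 8603 g.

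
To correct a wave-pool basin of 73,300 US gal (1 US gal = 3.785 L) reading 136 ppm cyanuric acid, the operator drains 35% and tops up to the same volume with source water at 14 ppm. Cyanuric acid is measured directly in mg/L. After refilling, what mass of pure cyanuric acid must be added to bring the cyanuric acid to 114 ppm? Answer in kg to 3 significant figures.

Volume: 73,300 US gal × 3.785 L/gal = 277,440 L.
After draining 35% and refilling: 136 × 0.65 + 14 × 0.35 = 93.3 ppm.
Deficit to target: 114 − 93.3 = 20.7 mg/L.
Mass: 20.7 mg/L × 277,440 L = 5743 g cyanuric acid.

5.74 kg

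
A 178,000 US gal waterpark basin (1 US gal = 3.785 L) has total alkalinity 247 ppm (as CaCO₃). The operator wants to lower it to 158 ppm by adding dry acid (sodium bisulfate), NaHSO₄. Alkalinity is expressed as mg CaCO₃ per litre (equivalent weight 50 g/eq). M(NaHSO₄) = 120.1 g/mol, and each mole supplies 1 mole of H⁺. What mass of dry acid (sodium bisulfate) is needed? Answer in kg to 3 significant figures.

144 kg

Volume: 178,000 US gal × 3.785 L/gal = 673,730 L.
Alkalinity to neutralize: (247 − 158) = 89 mg/L as CaCO₃ × 673,730 L = 59,960 g as CaCO₃.
Equivalents of H⁺ required: 59,960 ÷ 50 g/eq = 1199 eq = 1199 mol NaHSO₄.
Mass of NaHSO₄: 1199 × 120.1 = 144,000 g.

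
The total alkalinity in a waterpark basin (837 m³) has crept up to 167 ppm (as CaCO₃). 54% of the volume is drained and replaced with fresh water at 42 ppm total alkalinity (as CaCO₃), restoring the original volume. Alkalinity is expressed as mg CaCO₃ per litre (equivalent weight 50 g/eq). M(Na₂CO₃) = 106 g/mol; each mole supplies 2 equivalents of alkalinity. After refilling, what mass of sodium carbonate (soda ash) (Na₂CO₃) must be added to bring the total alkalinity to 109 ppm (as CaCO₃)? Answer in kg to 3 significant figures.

Volume: 837 m³ = 837,000 L.
After draining 54% and refilling: 167 × 0.46 + 42 × 0.54 = 99.5 ppm.
Deficit to target: 109 − 99.5 = 9.5 mg/L.
As CaCO₃: 9.5 mg/L × 837,000 L = 7952 g; ÷ 50 g/eq ÷ 2 = 79.52 mol Na₂CO₃.
Mass: 79.52 × 106 = 8429 g.

8.43 kg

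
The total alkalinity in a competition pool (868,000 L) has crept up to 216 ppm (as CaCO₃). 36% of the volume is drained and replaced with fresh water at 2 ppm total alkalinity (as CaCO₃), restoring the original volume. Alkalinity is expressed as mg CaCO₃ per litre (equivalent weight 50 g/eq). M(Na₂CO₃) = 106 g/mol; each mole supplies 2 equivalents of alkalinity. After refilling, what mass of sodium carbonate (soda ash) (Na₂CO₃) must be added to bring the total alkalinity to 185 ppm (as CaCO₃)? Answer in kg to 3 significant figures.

42.4 kg

After draining 36% and refilling: 216 × 0.64 + 2 × 0.36 = 138.96 ppm.
Deficit to target: 185 − 138.96 = 46.04 mg/L.
As CaCO₃: 46.04 mg/L × 868,000 L = 39,960 g; ÷ 50 g/eq ÷ 2 = 399.6 mol Na₂CO₃.
Mass: 399.6 × 106 = 42,360 g.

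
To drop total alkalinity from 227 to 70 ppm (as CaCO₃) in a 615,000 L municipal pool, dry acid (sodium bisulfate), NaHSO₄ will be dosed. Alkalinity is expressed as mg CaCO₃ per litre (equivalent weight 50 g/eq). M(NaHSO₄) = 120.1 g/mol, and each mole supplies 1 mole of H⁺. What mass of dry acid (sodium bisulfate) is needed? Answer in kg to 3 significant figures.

Alkalinity to neutralize: (227 − 70) = 157 mg/L as CaCO₃ × 615,000 L = 96,560 g as CaCO₃.
Equivalents of H⁺ required: 96,560 ÷ 50 g/eq = 1931 eq = 1931 mol NaHSO₄.
Mass of NaHSO₄: 1931 × 120.1 = 231,900 g.

232 kg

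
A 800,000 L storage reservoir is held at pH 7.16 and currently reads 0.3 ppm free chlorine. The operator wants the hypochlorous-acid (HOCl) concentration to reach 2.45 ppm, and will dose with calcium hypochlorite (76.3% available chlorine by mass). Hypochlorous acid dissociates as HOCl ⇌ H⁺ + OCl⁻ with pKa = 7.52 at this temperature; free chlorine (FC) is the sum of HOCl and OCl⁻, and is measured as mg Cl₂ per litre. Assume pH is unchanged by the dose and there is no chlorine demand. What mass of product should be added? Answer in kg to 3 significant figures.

3.38 kg

[OCl⁻]/[HOCl] = 10^(pH − pKa) = 10^(7.16 − 7.52) = 0.4365; fraction as HOCl = 1/(1 + 0.4365) = 0.6961.
Free chlorine required for 2.45 ppm HOCl: 2.45 / 0.6961 = 3.519 ppm.
FC to add: 3.519 − 0.3 = 3.219 mg/L as Cl₂.
Cl₂ equivalent: 3.219 mg/L × 800,000 L = 2576 g.
Product at 76.3% available Cl: 2576 / 0.763 = 3376 g.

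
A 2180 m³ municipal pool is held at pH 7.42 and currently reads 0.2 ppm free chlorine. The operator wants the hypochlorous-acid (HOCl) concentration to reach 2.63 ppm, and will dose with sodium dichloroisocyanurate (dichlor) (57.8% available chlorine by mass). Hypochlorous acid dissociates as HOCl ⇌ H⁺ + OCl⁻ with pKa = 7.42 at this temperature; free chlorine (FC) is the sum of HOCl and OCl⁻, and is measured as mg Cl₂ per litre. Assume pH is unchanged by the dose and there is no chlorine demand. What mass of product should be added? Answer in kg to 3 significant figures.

19.1 kg

Volume: 2180 m³ = 2,180,000 L.
[OCl⁻]/[HOCl] = 10^(pH − pKa) = 10^(7.42 − 7.42) = 1; fraction as HOCl = 1/(1 + 1) = 0.5.
Free chlorine required for 2.63 ppm HOCl: 2.63 / 0.5 = 5.26 ppm.
FC to add: 5.26 − 0.2 = 5.06 mg/L as Cl₂.
Cl₂ equivalent: 5.06 mg/L × 2,180,000 L = 11,030 g.
Product at 57.8% available Cl: 11,030 / 0.578 = 19,080 g.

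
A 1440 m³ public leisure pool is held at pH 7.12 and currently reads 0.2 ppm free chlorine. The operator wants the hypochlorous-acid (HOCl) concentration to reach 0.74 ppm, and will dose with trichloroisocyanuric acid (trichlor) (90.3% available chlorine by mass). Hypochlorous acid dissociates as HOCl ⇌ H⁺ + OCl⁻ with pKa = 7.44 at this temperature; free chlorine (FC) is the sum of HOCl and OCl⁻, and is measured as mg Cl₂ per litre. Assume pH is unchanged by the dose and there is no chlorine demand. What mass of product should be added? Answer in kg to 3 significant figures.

Volume: 1440 m³ = 1,440,000 L.
[OCl⁻]/[HOCl] = 10^(pH − pKa) = 10^(7.12 − 7.44) = 0.4786; fraction as HOCl = 1/(1 + 0.4786) = 0.6763.
Free chlorine required for 0.74 ppm HOCl: 0.74 / 0.6763 = 1.094 ppm.
FC to add: 1.094 − 0.2 = 0.8942 mg/L as Cl₂.
Cl₂ equivalent: 0.8942 mg/L × 1,440,000 L = 1288 g.
Product at 90.3% available Cl: 1288 / 0.903 = 1426 g.

1.43 kg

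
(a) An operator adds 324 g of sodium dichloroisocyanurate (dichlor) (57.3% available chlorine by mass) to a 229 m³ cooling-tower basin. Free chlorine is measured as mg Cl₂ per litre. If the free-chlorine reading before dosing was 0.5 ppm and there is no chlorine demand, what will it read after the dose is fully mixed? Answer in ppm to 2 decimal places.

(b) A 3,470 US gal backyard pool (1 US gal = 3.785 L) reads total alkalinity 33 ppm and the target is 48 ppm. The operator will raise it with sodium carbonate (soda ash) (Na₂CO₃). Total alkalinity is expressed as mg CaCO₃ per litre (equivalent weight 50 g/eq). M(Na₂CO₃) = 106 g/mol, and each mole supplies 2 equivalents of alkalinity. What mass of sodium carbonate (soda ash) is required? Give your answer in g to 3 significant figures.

(a) 1.31 ppm; (b) 209 g

(a) Volume: 229 m³ = 229,000 L.
(a) Available chlorine delivered: 324 g × 0.573 = 185.7 g as Cl₂.
(a) Concentration rise: 185.7 g / 229,000 L = 0.8107 mg/L = 0.81 ppm.
(a) Final FC: 0.5 + 0.81 = 1.31 ppm.

(b) Volume: 3,470 US gal × 3.785 L/gal = 13,134 L.
(b) Alkalinity to add: (48 − 33) = 15 mg/L as CaCO₃ × 13,134 L = 197 g as CaCO₃.
(b) Equivalents: 197 g ÷ 50 g/eq = 3.94 eq.
(b) Each mole of Na₂CO₃ supplies 2 eq, so 3.94 / 2 = 1.97 mol.
(b) Mass: 1.97 mol × 106 g/mol = 208.8 g.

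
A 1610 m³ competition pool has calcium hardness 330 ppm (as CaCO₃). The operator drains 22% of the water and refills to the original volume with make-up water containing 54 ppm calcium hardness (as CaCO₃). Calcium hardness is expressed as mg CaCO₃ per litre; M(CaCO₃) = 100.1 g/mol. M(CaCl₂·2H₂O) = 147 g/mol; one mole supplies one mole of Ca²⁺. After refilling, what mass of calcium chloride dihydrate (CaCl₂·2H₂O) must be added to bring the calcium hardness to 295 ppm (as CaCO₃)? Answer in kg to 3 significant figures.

Volume: 1610 m³ = 1,610,000 L.
After draining 22% and refilling: 330 × 0.78 + 54 × 0.22 = 269.28 ppm.
Deficit to target: 295 − 269.28 = 25.72 mg/L.
As CaCO₃: 25.72 mg/L × 1,610,000 L = 41,410 g; ÷ 100.1 = 413.7 mol Ca²⁺.
Mass: 413.7 × 147 = 60,810 g.

60.8 kg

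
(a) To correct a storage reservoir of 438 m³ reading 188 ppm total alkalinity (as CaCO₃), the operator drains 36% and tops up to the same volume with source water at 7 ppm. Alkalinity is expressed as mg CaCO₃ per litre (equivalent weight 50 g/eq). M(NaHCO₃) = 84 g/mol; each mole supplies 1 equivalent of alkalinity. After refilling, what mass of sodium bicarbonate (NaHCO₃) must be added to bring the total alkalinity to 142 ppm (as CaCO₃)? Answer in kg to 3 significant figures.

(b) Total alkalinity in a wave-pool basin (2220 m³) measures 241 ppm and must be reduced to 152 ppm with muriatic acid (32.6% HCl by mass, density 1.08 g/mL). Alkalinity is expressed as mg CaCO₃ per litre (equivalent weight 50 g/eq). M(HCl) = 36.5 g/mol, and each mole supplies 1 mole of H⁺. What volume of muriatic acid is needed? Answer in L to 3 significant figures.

(a) 14.1 kg; (b) 410 L

(a) Volume: 438 m³ = 438,000 L.
(a) After draining 36% and refilling: 188 × 0.64 + 7 × 0.36 = 122.84 ppm.
(a) Deficit to target: 142 − 122.84 = 19.16 mg/L.
(a) As CaCO₃: 19.16 mg/L × 438,000 L = 8392 g; ÷ 50 g/eq ÷ 1 = 167.8 mol NaHCO₃.
(a) Mass: 167.8 × 84 = 14,100 g.

(b) Volume: 2220 m³ = 2,220,000 L.
(b) Alkalinity to neutralize: (241 − 152) = 89 mg/L as CaCO₃ × 2,220,000 L = 197,600 g as CaCO₃.
(b) Equivalents of H⁺ required: 197,600 ÷ 50 g/eq = 3952 eq = 3952 mol HCl.
(b) Mass of HCl: 3952 × 36.5 = 144,200 g.
(b) Mass of 32.6% solution: 144,200 / 0.326 = 442,400 g.
(b) Volume: 442,400 g ÷ 1.08 g/mL = 409,700 mL.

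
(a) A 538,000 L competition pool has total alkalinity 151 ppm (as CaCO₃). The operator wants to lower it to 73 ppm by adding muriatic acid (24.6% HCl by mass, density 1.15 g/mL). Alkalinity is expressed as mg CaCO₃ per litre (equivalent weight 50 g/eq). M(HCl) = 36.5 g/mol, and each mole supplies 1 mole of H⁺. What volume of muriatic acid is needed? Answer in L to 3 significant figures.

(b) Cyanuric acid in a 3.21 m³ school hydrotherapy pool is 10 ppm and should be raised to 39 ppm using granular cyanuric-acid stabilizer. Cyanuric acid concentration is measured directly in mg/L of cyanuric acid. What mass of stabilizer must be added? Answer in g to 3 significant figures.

(a) Alkalinity to neutralize: (151 − 73) = 78 mg/L as CaCO₃ × 538,000 L = 41,960 g as CaCO₃.
(a) Equivalents of H⁺ required: 41,960 ÷ 50 g/eq = 839.3 eq = 839.3 mol HCl.
(a) Mass of HCl: 839.3 × 36.5 = 30,630 g.
(a) Mass of 24.6% solution: 30,630 / 0.246 = 124,500 g.
(a) Volume: 124,500 g ÷ 1.15 g/mL = 108,300 mL.

(b) Volume: 3.21 m³ = 3,210 L.
(b) CYA to add: (39 − 10) = 29 mg/L × 3,210 L = 93.09 g cyanuric acid.

(a) 108 L; (b) 93.1 g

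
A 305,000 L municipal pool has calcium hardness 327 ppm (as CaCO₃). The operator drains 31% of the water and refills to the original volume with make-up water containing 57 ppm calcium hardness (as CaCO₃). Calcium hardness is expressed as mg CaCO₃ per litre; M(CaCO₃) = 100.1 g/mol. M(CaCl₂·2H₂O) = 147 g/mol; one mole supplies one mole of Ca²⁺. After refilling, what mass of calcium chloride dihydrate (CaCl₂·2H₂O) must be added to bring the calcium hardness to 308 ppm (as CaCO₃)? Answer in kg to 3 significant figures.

29.0 kg

After draining 31% and refilling: 327 × 0.69 + 57 × 0.31 = 243.3 ppm.
Deficit to target: 308 − 243.3 = 64.7 mg/L.
As CaCO₃: 64.7 mg/L × 305,000 L = 19,730 g; ÷ 100.1 = 197.1 mol Ca²⁺.
Mass: 197.1 × 147 = 28,980 g.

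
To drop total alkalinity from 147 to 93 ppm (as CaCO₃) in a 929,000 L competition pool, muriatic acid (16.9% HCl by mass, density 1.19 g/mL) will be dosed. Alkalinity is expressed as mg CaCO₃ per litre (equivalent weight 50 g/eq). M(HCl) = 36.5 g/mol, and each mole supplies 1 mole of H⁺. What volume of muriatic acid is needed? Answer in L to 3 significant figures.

182 L

Alkalinity to neutralize: (147 − 93) = 54 mg/L as CaCO₃ × 929,000 L = 50,170 g as CaCO₃.
Equivalents of H⁺ required: 50,170 ÷ 50 g/eq = 1003 eq = 1003 mol HCl.
Mass of HCl: 1003 × 36.5 = 36,620 g.
Mass of 16.9% solution: 36,620 / 0.169 = 216,700 g.
Volume: 216,700 g ÷ 1.19 g/mL = 182,100 mL.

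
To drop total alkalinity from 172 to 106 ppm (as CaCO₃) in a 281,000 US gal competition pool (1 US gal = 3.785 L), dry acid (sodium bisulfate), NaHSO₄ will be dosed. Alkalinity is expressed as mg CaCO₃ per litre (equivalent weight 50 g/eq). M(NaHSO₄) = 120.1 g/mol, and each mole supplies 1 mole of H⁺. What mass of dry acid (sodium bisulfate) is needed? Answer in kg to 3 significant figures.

169 kg

Volume: 281,000 US gal × 3.785 L/gal = 1,063,585 L.
Alkalinity to neutralize: (172 − 106) = 66 mg/L as CaCO₃ × 1,063,585 L = 70,200 g as CaCO₃.
Equivalents of H⁺ required: 70,200 ÷ 50 g/eq = 1404 eq = 1404 mol NaHSO₄.
Mass of NaHSO₄: 1404 × 120.1 = 168,600 g.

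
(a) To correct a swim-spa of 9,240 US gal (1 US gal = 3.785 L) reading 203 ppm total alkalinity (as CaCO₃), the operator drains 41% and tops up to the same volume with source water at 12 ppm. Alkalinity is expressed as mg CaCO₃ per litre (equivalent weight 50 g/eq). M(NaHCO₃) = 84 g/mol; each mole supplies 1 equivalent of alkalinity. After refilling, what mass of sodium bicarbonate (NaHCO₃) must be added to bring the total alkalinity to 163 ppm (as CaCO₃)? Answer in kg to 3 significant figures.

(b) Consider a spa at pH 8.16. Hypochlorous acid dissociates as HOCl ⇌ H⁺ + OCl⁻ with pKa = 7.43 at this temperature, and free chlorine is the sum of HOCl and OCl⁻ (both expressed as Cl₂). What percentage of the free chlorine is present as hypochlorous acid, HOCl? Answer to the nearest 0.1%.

(a) Volume: 9,240 US gal × 3.785 L/gal = 34,973 L.
(a) After draining 41% and refilling: 203 × 0.59 + 12 × 0.41 = 124.69 ppm.
(a) Deficit to target: 163 − 124.69 = 38.31 mg/L.
(a) As CaCO₃: 38.31 mg/L × 34,973 L = 1340 g; ÷ 50 g/eq ÷ 1 = 26.8 mol NaHCO₃.
(a) Mass: 26.8 × 84 = 2251 g.

(b) [OCl⁻]/[HOCl] = 10^(pH − pKa) = 10^(8.16 − 7.43) = 10^0.73 = 5.37.
(b) Fraction as HOCl = 1 / (1 + 5.37) = 0.157.

(a) 2.25 kg; (b) 15.7%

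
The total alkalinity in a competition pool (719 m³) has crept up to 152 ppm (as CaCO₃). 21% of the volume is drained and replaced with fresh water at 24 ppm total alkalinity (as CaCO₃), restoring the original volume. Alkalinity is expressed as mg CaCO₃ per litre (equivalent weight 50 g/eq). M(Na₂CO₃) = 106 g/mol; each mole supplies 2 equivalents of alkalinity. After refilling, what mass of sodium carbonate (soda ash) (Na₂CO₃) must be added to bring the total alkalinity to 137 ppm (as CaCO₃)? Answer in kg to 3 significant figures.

9.05 kg

Volume: 719 m³ = 719,000 L.
After draining 21% and refilling: 152 × 0.79 + 24 × 0.21 = 125.12 ppm.
Deficit to target: 137 − 125.12 = 11.88 mg/L.
As CaCO₃: 11.88 mg/L × 719,000 L = 8542 g; ÷ 50 g/eq ÷ 2 = 85.42 mol Na₂CO₃.
Mass: 85.42 × 106 = 9054 g.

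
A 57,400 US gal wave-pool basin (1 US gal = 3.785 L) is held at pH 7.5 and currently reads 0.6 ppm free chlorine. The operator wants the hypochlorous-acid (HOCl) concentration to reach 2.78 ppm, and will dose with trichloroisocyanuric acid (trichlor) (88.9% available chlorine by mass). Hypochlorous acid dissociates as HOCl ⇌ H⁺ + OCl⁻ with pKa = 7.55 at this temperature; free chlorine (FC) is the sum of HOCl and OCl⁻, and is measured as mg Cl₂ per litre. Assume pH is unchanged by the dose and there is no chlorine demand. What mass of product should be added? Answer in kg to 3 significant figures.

Volume: 57,400 US gal × 3.785 L/gal = 217,259 L.
[OCl⁻]/[HOCl] = 10^(pH − pKa) = 10^(7.5 − 7.55) = 0.8913; fraction as HOCl = 1/(1 + 0.8913) = 0.5288.
Free chlorine required for 2.78 ppm HOCl: 2.78 / 0.5288 = 5.258 ppm.
FC to add: 5.258 − 0.6 = 4.658 mg/L as Cl₂.
Cl₂ equivalent: 4.658 mg/L × 217,259 L = 1012 g.
Product at 88.9% available Cl: 1012 / 0.889 = 1138 g.

1.14 kg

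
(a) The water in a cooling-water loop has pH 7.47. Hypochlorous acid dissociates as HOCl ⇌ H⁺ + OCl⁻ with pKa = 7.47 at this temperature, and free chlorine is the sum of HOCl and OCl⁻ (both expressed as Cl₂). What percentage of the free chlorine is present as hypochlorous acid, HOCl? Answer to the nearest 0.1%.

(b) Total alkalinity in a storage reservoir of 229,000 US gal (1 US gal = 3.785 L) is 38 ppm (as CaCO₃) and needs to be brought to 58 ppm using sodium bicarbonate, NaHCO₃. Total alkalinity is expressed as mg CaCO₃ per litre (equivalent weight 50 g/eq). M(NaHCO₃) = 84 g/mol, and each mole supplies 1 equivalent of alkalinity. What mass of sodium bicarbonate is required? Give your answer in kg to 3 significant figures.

(a) 50.0%; (b) 29.1 kg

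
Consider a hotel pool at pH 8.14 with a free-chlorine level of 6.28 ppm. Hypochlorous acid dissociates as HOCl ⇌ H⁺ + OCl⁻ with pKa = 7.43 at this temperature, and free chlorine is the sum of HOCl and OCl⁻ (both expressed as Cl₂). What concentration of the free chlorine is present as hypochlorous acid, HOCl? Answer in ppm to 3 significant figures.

[OCl⁻]/[HOCl] = 10^(pH − pKa) = 10^(8.14 − 7.43) = 10^0.71 = 5.129.
Fraction as HOCl = 1 / (1 + 5.129) = 0.1632.
HOCl = 0.1632 × 6.28 ppm = 1.025 ppm.

1.02 ppm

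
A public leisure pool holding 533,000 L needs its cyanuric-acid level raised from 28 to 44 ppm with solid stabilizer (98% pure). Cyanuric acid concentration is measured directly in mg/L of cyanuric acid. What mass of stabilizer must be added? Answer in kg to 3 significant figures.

8.70 kg

CYA to add: (44 − 28) = 16 mg/L × 533,000 L = 8528 g cyanuric acid.
At 98% purity: 8528 / 0.98 = 8702 g product.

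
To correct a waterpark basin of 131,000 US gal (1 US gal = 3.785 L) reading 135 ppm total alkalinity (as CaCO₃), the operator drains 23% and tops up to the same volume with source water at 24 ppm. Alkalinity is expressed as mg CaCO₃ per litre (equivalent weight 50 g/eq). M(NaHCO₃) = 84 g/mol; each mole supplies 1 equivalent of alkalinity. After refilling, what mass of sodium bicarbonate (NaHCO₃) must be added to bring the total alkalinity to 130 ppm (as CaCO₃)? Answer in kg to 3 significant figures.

17.1 kg

Volume: 131,000 US gal × 3.785 L/gal = 495,835 L.
After draining 23% and refilling: 135 × 0.77 + 24 × 0.23 = 109.47 ppm.
Deficit to target: 130 − 109.47 = 20.53 mg/L.
As CaCO₃: 20.53 mg/L × 495,835 L = 10,180 g; ÷ 50 g/eq ÷ 1 = 203.6 mol NaHCO₃.
Mass: 203.6 × 84 = 17,100 g.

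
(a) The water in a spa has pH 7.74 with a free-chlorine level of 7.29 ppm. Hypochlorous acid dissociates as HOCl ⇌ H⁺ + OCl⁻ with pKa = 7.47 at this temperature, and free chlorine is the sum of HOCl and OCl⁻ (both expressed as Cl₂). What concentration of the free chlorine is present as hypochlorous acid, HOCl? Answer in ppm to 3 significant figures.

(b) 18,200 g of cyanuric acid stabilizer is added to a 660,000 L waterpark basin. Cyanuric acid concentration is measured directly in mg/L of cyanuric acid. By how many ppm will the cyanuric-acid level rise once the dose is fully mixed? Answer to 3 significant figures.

(a) 2.55 ppm; (b) 27.6 ppm

(a) [OCl⁻]/[HOCl] = 10^(pH − pKa) = 10^(7.74 − 7.47) = 10^0.27 = 1.862.
(a) Fraction as HOCl = 1 / (1 + 1.862) = 0.3494.
(a) HOCl = 0.3494 × 7.29 ppm = 2.547 ppm.

(b) Rise: 18,200 g / 660,000 L × 1000 = 27.58 mg/L.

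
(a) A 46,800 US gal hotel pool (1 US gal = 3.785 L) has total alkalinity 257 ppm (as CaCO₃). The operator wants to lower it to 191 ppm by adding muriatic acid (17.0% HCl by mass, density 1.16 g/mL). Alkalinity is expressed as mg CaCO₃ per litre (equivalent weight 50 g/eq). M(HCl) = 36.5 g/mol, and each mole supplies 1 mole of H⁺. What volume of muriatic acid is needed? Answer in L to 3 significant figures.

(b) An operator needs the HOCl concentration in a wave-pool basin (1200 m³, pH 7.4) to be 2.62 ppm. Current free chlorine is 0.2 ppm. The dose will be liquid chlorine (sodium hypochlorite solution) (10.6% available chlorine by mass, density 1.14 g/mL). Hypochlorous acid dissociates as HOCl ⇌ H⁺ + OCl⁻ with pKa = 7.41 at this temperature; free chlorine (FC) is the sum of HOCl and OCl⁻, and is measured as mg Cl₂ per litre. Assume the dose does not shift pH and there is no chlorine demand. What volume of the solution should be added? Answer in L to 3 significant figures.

(a) Volume: 46,800 US gal × 3.785 L/gal = 177,138 L.
(a) Alkalinity to neutralize: (257 − 191) = 66 mg/L as CaCO₃ × 177,138 L = 11,690 g as CaCO₃.
(a) Equivalents of H⁺ required: 11,690 ÷ 50 g/eq = 233.8 eq = 233.8 mol HCl.
(a) Mass of HCl: 233.8 × 36.5 = 8535 g.
(a) Mass of 17.0% solution: 8535 / 0.17 = 50,200 g.
(a) Volume: 50,200 g ÷ 1.16 g/mL = 43,280 mL.

(b) Volume: 1200 m³ = 1,200,000 L.
(b) [OCl⁻]/[HOCl] = 10^(pH − pKa) = 10^(7.4 − 7.41) = 0.9772; fraction as HOCl = 1/(1 + 0.9772) = 0.5058.
(b) Free chlorine required for 2.62 ppm HOCl: 2.62 / 0.5058 = 5.18 ppm.
(b) FC to add: 5.18 − 0.2 = 4.98 mg/L as Cl₂.
(b) Cl₂ equivalent: 4.98 mg/L × 1,200,000 L = 5976 g.
(b) Product at 10.6% available Cl: 5976 / 0.106 = 56,380 g.
(b) Volume: 56,380 g ÷ 1.14 g/mL = 49,460 mL.

(a) 43.3 L; (b) 49.5 L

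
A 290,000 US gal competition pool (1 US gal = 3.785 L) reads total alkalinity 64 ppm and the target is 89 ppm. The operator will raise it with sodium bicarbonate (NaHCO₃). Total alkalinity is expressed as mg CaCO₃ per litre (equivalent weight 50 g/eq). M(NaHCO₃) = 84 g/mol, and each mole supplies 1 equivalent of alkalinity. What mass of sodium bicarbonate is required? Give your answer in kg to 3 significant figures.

46.1 kg

Volume: 290,000 US gal × 3.785 L/gal = 1,097,650 L.
Alkalinity to add: (89 − 64) = 25 mg/L as CaCO₃ × 1,097,650 L = 27,440 g as CaCO₃.
Equivalents: 27,440 g ÷ 50 g/eq = 548.8 eq.
NaHCO₃ supplies 1 eq per mole → 548.8 mol.
Mass: 548.8 mol × 84 g/mol = 46,100 g.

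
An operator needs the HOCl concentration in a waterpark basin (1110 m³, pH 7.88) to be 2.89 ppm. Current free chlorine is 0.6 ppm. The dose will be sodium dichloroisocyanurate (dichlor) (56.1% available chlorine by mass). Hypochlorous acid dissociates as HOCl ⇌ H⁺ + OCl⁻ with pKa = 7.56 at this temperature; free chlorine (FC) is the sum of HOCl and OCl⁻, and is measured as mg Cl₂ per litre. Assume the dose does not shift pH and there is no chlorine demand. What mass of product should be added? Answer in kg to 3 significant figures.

Volume: 1110 m³ = 1,110,000 L.
[OCl⁻]/[HOCl] = 10^(pH − pKa) = 10^(7.88 − 7.56) = 2.089; fraction as HOCl = 1/(1 + 2.089) = 0.3237.
Free chlorine required for 2.89 ppm HOCl: 2.89 / 0.3237 = 8.928 ppm.
FC to add: 8.928 − 0.6 = 8.328 mg/L as Cl₂.
Cl₂ equivalent: 8.328 mg/L × 1,110,000 L = 9244 g.
Product at 56.1% available Cl: 9244 / 0.561 = 16,480 g.

16.5 kg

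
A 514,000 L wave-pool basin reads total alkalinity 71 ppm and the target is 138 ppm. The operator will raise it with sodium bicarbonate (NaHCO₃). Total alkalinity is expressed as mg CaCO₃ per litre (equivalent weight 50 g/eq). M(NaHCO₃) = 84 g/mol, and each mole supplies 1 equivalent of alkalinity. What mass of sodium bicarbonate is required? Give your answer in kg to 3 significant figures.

57.9 kg

Alkalinity to add: (138 − 71) = 67 mg/L as CaCO₃ × 514,000 L = 34,440 g as CaCO₃.
Equivalents: 34,440 g ÷ 50 g/eq = 688.8 eq.
NaHCO₃ supplies 1 eq per mole → 688.8 mol.
Mass: 688.8 mol × 84 g/mol = 57,860 g.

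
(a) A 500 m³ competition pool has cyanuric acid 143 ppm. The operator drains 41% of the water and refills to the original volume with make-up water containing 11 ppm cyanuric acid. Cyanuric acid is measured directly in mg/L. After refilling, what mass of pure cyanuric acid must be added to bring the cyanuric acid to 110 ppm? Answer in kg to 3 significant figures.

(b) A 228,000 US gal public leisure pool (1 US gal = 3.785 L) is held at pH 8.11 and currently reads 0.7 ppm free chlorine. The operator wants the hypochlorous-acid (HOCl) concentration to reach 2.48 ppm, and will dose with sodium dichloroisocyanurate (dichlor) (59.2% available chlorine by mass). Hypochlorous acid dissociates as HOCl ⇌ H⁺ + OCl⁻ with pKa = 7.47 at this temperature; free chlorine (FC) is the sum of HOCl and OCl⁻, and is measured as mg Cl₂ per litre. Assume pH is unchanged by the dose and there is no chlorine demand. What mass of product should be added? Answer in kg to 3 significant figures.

(a) Volume: 500 m³ = 500,000 L.
(a) After draining 41% and refilling: 143 × 0.59 + 11 × 0.41 = 88.88 ppm.
(a) Deficit to target: 110 − 88.88 = 21.12 mg/L.
(a) Mass: 21.12 mg/L × 500,000 L = 10,560 g cyanuric acid.

(b) Volume: 228,000 US gal × 3.785 L/gal = 862,980 L.
(b) [OCl⁻]/[HOCl] = 10^(pH − pKa) = 10^(8.11 − 7.47) = 4.365; fraction as HOCl = 1/(1 + 4.365) = 0.1864.
(b) Free chlorine required for 2.48 ppm HOCl: 2.48 / 0.1864 = 13.31 ppm.
(b) FC to add: 13.31 − 0.7 = 12.61 mg/L as Cl₂.
(b) Cl₂ equivalent: 12.61 mg/L × 862,980 L = 10,880 g.
(b) Product at 59.2% available Cl: 10,880 / 0.592 = 18,380 g.

(a) 10.6 kg; (b) 18.4 kg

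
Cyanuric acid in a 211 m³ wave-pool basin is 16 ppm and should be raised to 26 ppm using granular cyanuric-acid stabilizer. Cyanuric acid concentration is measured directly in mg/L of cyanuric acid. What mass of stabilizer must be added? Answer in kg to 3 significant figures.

2.11 kg

Volume: 211 m³ = 211,000 L.
CYA to add: (26 − 16) = 10 mg/L × 211,000 L = 2110 g cyanuric acid.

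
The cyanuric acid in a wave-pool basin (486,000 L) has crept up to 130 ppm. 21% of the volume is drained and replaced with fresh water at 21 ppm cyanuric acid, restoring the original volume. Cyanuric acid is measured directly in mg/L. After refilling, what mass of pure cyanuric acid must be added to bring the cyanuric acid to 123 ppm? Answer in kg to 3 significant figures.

7.72 kg

After draining 21% and refilling: 130 × 0.79 + 21 × 0.21 = 107.11 ppm.
Deficit to target: 123 − 107.11 = 15.89 mg/L.
Mass: 15.89 mg/L × 486,000 L = 7723 g cyanuric acid.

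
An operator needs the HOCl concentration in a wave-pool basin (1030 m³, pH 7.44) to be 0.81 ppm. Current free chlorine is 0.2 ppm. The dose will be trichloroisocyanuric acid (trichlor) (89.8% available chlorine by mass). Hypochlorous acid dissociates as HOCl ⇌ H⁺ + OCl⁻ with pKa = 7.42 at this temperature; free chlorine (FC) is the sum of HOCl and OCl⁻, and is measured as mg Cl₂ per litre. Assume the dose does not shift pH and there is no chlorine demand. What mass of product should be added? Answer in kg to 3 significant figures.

Volume: 1030 m³ = 1,030,000 L.
[OCl⁻]/[HOCl] = 10^(pH − pKa) = 10^(7.44 − 7.42) = 1.047; fraction as HOCl = 1/(1 + 1.047) = 0.4885.
Free chlorine required for 0.81 ppm HOCl: 0.81 / 0.4885 = 1.658 ppm.
FC to add: 1.658 − 0.2 = 1.458 mg/L as Cl₂.
Cl₂ equivalent: 1.458 mg/L × 1,030,000 L = 1502 g.
Product at 89.8% available Cl: 1502 / 0.898 = 1673 g.

1.67 kg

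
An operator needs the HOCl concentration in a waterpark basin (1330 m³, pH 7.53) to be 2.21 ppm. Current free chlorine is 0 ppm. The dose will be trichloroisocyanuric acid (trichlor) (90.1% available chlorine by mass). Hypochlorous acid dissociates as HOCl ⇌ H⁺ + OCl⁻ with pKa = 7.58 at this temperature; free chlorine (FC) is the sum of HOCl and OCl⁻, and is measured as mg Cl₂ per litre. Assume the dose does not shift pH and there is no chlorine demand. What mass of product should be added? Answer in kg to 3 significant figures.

Volume: 1330 m³ = 1,330,000 L.
[OCl⁻]/[HOCl] = 10^(pH − pKa) = 10^(7.53 − 7.58) = 0.8913; fraction as HOCl = 1/(1 + 0.8913) = 0.5288.
Free chlorine required for 2.21 ppm HOCl: 2.21 / 0.5288 = 4.18 ppm.
FC to add: 4.18 − 0 = 4.18 mg/L as Cl₂.
Cl₂ equivalent: 4.18 mg/L × 1,330,000 L = 5559 g.
Product at 90.1% available Cl: 5559 / 0.901 = 6170 g.

6.17 kg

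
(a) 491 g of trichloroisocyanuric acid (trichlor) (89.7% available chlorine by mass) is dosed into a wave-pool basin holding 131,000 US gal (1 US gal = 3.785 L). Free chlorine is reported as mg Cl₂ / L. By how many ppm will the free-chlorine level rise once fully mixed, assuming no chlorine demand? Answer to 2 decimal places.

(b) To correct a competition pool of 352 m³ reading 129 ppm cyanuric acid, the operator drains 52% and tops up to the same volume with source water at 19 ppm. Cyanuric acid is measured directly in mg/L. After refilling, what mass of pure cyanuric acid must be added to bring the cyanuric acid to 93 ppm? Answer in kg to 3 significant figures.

(a) 0.89 ppm; (b) 7.46 kg

(a) Volume: 131,000 US gal × 3.785 L/gal = 495,835 L.
(a) Available chlorine delivered: 491 g × 0.897 = 440.4 g as Cl₂.
(a) Concentration rise: 440.4 g / 495,835 L = 0.8883 mg/L = 0.89 ppm.

(b) Volume: 352 m³ = 352,000 L.
(b) After draining 52% and refilling: 129 × 0.48 + 19 × 0.52 = 71.8 ppm.
(b) Deficit to target: 93 − 71.8 = 21.2 mg/L.
(b) Mass: 21.2 mg/L × 352,000 L = 7462 g cyanuric acid.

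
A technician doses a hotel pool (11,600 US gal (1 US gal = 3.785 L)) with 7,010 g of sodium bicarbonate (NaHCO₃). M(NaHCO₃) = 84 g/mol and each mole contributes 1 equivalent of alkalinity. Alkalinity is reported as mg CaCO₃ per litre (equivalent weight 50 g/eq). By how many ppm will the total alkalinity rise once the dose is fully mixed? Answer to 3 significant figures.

Volume: 11,600 US gal × 3.785 L/gal = 43,906 L.
Moles of NaHCO₃: 7,010 g ÷ 84 g/mol = 83.45 mol → 83.45 eq of alkalinity.
As CaCO₃: 83.45 eq × 50 g/eq = 4173 g.
Rise: 4173 g / 43,906 L × 1000 = 95.04 mg/L.

95.0 ppm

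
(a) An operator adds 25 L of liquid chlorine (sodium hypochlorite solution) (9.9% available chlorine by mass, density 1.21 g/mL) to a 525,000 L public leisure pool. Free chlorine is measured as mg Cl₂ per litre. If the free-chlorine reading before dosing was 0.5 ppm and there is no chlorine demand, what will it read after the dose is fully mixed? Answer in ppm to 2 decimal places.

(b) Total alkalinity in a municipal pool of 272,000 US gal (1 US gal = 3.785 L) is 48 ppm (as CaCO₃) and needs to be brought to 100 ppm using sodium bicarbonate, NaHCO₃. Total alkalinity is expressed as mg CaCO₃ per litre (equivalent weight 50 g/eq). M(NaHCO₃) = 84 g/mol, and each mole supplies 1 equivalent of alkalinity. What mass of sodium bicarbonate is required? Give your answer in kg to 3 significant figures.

(a) Mass of solution: 25 L × 1000 mL/L × 1.21 g/mL = 30,250 g.
(a) Available chlorine delivered: 30,250 g × 0.099 = 2995 g as Cl₂.
(a) Concentration rise: 2995 g / 525,000 L = 5.704 mg/L = 5.70 ppm.
(a) Final FC: 0.5 + 5.70 = 6.20 ppm.

(b) Volume: 272,000 US gal × 3.785 L/gal = 1,029,520 L.
(b) Alkalinity to add: (100 − 48) = 52 mg/L as CaCO₃ × 1,029,520 L = 53,540 g as CaCO₃.
(b) Equivalents: 53,540 g ÷ 50 g/eq = 1071 eq.
(b) NaHCO₃ supplies 1 eq per mole → 1071 mol.
(b) Mass: 1071 mol × 84 g/mol = 89,940 g.

(a) 6.20 ppm; (b) 89.9 kg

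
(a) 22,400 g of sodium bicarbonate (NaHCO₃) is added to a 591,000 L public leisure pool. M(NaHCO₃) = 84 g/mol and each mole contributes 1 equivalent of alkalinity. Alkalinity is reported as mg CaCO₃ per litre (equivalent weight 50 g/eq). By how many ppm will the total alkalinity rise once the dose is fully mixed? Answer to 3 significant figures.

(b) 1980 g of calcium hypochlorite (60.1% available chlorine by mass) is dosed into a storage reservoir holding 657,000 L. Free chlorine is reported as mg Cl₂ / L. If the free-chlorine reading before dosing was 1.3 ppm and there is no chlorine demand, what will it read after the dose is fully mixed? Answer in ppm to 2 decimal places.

(a) 22.6 ppm; (b) 3.11 ppm

(a) Moles of NaHCO₃: 22,400 g ÷ 84 g/mol = 266.7 mol → 266.7 eq of alkalinity.
(a) As CaCO₃: 266.7 eq × 50 g/eq = 13,330 g.
(a) Rise: 13,330 g / 591,000 L × 1000 = 22.56 mg/L.

(b) Available chlorine delivered: 1980 g × 0.601 = 1190 g as Cl₂.
(b) Concentration rise: 1190 g / 657,000 L = 1.811 mg/L = 1.81 ppm.
(b) Final FC: 1.3 + 1.81 = 3.11 ppm.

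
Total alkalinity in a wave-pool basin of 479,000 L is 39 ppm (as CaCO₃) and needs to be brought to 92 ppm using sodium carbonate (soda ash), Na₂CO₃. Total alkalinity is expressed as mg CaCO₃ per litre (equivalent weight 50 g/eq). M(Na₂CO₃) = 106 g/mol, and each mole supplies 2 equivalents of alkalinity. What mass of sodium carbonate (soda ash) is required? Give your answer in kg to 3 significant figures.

Alkalinity to add: (92 − 39) = 53 mg/L as CaCO₃ × 479,000 L = 25,390 g as CaCO₃.
Equivalents: 25,390 g ÷ 50 g/eq = 507.7 eq.
Each mole of Na₂CO₃ supplies 2 eq, so 507.7 / 2 = 253.9 mol.
Mass: 253.9 mol × 106 g/mol = 26,910 g.

26.9 kg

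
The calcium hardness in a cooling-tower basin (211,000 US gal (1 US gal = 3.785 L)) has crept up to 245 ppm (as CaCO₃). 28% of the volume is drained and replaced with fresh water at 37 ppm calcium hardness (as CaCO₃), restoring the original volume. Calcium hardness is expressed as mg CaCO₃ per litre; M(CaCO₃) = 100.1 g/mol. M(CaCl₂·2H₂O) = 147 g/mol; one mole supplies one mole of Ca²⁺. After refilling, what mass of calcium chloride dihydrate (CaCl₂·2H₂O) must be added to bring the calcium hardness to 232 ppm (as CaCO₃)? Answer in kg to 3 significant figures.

Volume: 211,000 US gal × 3.785 L/gal = 798,635 L.
After draining 28% and refilling: 245 × 0.72 + 37 × 0.28 = 186.76 ppm.
Deficit to target: 232 − 186.76 = 45.24 mg/L.
As CaCO₃: 45.24 mg/L × 798,635 L = 36,130 g; ÷ 100.1 = 360.9 mol Ca²⁺.
Mass: 360.9 × 147 = 53,060 g.

53.1 kg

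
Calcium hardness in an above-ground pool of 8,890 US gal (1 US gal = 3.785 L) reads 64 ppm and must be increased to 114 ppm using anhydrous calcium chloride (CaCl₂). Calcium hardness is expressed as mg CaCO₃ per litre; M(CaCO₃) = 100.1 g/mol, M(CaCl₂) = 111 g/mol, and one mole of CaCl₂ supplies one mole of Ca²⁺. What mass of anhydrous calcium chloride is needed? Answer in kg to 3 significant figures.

1.87 kg

Volume: 8,890 US gal × 3.785 L/gal = 33,649 L.
Hardness to add: (114 − 64) = 50 mg/L as CaCO₃ × 33,649 L = 1682 g as CaCO₃.
Moles of Ca²⁺ (1 mol Ca²⁺ ≡ 1 mol CaCO₃): 1682 / 100.1 g/mol = 16.81 mol.
Mass of CaCl₂: 16.81 × 111 = 1866 g.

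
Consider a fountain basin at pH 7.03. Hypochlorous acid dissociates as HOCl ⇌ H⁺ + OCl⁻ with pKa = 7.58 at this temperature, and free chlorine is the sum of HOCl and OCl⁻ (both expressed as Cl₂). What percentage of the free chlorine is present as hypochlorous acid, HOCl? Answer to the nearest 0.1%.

78.0%

[OCl⁻]/[HOCl] = 10^(pH − pKa) = 10^(7.03 − 7.58) = 10^-0.55 = 0.2818.
Fraction as HOCl = 1 / (1 + 0.2818) = 0.7801.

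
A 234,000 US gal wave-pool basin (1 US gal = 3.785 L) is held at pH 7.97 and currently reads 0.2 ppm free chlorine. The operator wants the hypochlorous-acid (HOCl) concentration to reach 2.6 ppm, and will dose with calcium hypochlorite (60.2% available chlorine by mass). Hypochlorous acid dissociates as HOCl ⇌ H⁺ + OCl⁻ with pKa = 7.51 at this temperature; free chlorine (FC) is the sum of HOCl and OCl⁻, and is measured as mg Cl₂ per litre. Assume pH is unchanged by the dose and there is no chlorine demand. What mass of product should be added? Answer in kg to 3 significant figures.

Volume: 234,000 US gal × 3.785 L/gal = 885,690 L.
[OCl⁻]/[HOCl] = 10^(pH − pKa) = 10^(7.97 − 7.51) = 2.884; fraction as HOCl = 1/(1 + 2.884) = 0.2575.
Free chlorine required for 2.6 ppm HOCl: 2.6 / 0.2575 = 10.1 ppm.
FC to add: 10.1 − 0.2 = 9.898 mg/L as Cl₂.
Cl₂ equivalent: 9.898 mg/L × 885,690 L = 8767 g.
Product at 60.2% available Cl: 8767 / 0.602 = 14,560 g.

14.6 kg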